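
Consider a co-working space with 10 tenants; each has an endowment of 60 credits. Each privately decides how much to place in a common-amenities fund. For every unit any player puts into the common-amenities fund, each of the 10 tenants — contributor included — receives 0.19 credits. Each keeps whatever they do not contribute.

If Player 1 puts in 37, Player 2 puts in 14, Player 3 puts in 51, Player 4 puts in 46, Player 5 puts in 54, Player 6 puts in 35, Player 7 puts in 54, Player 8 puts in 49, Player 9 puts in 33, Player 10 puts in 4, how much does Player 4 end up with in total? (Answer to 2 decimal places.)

Total contributed: 37 + 14 + 51 + 46 + 54 + 35 + 54 + 49 + 33 + 4 = 377.
Each receives 0.19 × 377 = 71.63 from the common-amenities fund.
Player 4 keeps 60 − 46 = 14, so Player 4's payoff is 14 + 71.63 = 85.63.

85.63 credits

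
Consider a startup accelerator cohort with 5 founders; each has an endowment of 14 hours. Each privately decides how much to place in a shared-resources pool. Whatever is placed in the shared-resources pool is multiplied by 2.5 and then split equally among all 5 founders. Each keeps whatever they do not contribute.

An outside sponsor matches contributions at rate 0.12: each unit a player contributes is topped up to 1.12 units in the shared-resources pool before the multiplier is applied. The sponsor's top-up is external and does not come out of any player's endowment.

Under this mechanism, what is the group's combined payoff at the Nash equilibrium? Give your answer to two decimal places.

Even with the mechanism, each unit contributed returns only 2.5 × 1.12 / 5 = 0.5600 per unit of net cost, so contributing nothing is still dominant.
Everyone keeps their endowment and the group total is 5 × 14 = 70.

70.00 hours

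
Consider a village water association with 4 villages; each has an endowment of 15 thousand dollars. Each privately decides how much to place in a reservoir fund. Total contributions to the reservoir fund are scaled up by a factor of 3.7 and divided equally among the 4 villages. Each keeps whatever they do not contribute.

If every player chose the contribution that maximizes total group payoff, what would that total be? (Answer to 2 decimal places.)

222.00 thousand dollars

Each contributed unit returns 3.700 to the group as a whole (0.9250 to each of 4 players), which exceeds 1, so the social optimum is full contribution: group total = 3.700 × 60 = 222.00.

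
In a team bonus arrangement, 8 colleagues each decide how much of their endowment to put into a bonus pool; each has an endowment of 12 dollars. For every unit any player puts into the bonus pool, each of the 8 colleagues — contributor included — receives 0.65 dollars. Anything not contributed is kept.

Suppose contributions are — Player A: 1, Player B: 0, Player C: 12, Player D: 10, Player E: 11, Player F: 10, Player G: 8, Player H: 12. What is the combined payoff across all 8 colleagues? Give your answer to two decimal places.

Total contributed: 1 + 0 + 12 + 10 + 11 + 10 + 8 + 12 = 64; total kept: 8 × 12 − 64 = 32.
The bonus pool pays out 0.65 × 8 × 64 = 332.80 in aggregate.
Group total = 32 + 332.80 = 364.80.

364.80 dollars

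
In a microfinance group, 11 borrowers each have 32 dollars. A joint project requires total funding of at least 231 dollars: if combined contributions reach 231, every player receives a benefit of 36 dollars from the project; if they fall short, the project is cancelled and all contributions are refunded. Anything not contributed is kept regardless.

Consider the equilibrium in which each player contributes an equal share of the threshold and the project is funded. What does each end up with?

47 dollars

Equal share of the threshold: 231/11 = 21.
At this profile no one gains by cutting their contribution: any cut drops the total below 231, the project is cancelled, contributions are refunded, and the deviator ends with 32, which is less than 32 − 21 + 36 = 47. Contributing more than 21 just wastes the excess. So contributing exactly 21 is a best response.
Each player's payoff: 32 − 21 + 36 = 47.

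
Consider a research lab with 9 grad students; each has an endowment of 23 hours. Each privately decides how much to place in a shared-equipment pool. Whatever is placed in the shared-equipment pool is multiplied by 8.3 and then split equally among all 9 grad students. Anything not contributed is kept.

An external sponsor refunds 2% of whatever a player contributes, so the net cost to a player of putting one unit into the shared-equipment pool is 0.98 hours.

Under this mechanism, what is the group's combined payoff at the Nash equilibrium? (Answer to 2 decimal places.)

207.00 hours

The effective private return is (8.3/9) / 0.98 = 0.9410, which is still under 1, so the mechanism doesn't change anyone's dominant strategy: zero contribution.
Everyone keeps their endowment and the group total is 9 × 23 = 207.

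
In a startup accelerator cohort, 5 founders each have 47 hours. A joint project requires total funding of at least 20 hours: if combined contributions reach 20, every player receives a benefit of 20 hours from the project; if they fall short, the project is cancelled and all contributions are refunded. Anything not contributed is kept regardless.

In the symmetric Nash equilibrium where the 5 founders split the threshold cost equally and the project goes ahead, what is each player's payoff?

Equal share of the threshold: 20/5 = 4.
At this profile no one gains by cutting their contribution: any cut drops the total below 20, the project is cancelled, contributions are refunded, and the deviator ends with 47, which is less than 47 − 4 + 20 = 63. Contributing more than 4 just wastes the excess. So contributing exactly 4 is a best response.
Each player's payoff: 47 − 4 + 20 = 63.

63 hours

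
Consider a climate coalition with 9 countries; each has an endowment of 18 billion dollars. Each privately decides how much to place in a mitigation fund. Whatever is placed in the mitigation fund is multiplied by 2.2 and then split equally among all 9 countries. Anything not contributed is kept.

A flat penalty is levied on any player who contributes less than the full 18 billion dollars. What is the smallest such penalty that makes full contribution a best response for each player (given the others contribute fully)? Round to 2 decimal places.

Given the others contribute fully, the best deviation is to contribute 0 (any partial contribution still incurs the fine and gives up units whose private return 0.2444 is below 1).
Deviating from 18 to 0 saves 18 billion dollars but forfeits the deviator's share of the drop in the mitigation fund: 2.2/9 × 18 = 4.40.
So the deviation gain is 18 − 4.40 = 13.60, and the fine must be at least 13.60 billion dollars to wipe it out.

13.60 billion dollars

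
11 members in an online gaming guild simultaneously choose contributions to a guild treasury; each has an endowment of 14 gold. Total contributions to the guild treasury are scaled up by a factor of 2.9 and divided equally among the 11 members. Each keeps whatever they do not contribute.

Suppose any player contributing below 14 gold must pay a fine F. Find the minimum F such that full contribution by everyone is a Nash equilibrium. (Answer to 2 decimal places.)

Given the others contribute fully, the best deviation is to contribute 0 (any partial contribution still incurs the fine and gives up units whose private return 0.2636 is below 1).
Deviating from 14 to 0 saves 14 gold but forfeits the deviator's share of the drop in the guild treasury: 2.9/11 × 14 = 3.69.
So the deviation gain is 14 − 3.69 = 10.31, and the fine must be at least 10.31 gold to wipe it out.

10.31 gold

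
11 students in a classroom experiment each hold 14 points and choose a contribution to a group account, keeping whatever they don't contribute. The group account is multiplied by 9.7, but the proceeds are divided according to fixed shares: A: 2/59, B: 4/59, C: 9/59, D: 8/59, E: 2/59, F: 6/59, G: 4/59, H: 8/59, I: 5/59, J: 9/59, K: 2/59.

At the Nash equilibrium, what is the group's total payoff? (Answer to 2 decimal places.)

641.20 points

Each unit j contributes comes back to j as 9.7 × (j's share), so j prefers to contribute only if that share exceeds 1/9.7 = 0.1031; otherwise keeping the unit dominates.
C, D, H and J are above the threshold, contributing 14 each; the remaining 7 contribute 0. Total contributed: 56.
The group account pays out 9.7 × 56 = 543.20 in total (split across the unequal shares, but the aggregate is all that matters for the group sum).
The 7 free-riders keep 14 each, adding 98. Group total = 98 + 543.20 = 641.20.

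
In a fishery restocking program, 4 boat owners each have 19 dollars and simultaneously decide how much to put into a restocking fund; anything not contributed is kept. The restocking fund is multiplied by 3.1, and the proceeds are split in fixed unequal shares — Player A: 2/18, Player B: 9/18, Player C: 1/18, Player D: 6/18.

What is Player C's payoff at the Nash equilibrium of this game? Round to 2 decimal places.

25.54 dollars

For player j, contributing a unit is worthwhile iff 3.1 × (j's share) ≥ 1, i.e. iff j's share is at least 0.3226.
Player B and Player D clear that bar, contributing 19 each; the remaining 2 contribute 0. Total contributed: 38.
Player C keeps 19 and receives 3.1 × 38 × 1/18 = 6.54 from the restocking fund, for a payoff of 25.54.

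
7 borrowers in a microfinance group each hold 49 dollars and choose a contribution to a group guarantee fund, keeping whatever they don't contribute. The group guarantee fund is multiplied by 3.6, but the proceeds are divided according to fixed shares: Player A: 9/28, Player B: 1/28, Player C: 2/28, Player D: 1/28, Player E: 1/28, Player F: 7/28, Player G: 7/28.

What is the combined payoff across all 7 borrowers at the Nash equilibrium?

470.40 dollars

Each unit j contributes comes back to j as 3.6 × (j's share), so j prefers to contribute only if that share exceeds 1/3.6 = 0.2778; otherwise keeping the unit dominates.
Only Player A (9/28) clears that bar, contributing 49; the remaining 6 contribute 0. Total contributed: 49.
The group guarantee fund pays out 3.6 × 49 = 176.40 in total (split across the unequal shares, but the aggregate is all that matters for the group sum).
The 6 free-riders keep 49 each, adding 294. Group total = 294 + 176.40 = 470.40.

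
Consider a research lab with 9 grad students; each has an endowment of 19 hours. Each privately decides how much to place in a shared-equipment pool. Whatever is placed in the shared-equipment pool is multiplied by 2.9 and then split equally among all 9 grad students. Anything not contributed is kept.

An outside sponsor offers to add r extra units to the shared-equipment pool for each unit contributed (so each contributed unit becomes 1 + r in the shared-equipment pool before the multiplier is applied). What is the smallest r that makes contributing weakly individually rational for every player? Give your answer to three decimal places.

With matching at rate r, one contributed unit becomes (1 + r) in the shared-equipment pool and returns 2.9 × (1 + r) / 9 to the contributor.
Setting this equal to 1: 1 + r = 9/2.9 = 3.1034.
So the minimum matching rate is r = 3.1034 − 1 = 2.103.

2.103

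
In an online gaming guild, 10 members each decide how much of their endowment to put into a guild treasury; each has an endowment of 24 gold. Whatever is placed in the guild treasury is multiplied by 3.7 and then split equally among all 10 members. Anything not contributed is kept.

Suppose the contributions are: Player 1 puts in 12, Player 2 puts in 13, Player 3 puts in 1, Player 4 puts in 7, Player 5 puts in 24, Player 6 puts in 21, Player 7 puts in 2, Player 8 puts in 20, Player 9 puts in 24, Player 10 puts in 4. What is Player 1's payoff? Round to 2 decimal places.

59.36 gold

Total contributed: 12 + 13 + 1 + 7 + 24 + 21 + 2 + 20 + 24 + 4 = 128.
Each receives 3.7 × 128 / 10 = 47.36 from the guild treasury.
Player 1 keeps 24 − 12 = 12, so Player 1's payoff is 12 + 47.36 = 59.36.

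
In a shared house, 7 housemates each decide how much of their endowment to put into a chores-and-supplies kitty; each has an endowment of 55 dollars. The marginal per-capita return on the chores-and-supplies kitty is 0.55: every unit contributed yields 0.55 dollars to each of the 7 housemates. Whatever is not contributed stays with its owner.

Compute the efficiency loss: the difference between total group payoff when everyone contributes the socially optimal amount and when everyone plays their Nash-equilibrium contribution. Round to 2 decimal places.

The private return per contributed unit is 0.55 < 1, so contributing 0 is dominant for every player. At the Nash equilibrium everyone keeps their 55, and the group total is 7 × 55 = 385.
Each contributed unit returns 3.850 to the group as a whole (0.55 to each of 7 players), which exceeds 1, so the social optimum is full contribution: group total = 3.850 × 385 = 1482.25.
Efficiency loss = 1482.25 − 385 = 1097.25.

1097.25 dollars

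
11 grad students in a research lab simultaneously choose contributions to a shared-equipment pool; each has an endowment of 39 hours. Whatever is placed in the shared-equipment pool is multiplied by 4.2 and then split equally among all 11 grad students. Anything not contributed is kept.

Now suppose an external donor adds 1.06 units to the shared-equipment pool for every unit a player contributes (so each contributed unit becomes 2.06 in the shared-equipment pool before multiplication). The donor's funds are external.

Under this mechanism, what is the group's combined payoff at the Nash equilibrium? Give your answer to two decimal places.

429.00 hours

With the mechanism, a contributed unit returns 4.2 × 2.06 / 11 = 0.7865 per unit of net cost — still below 1 — so contributing 0 remains dominant for every player.
At the Nash equilibrium no one contributes; group total payoff = 11 × 39 = 429.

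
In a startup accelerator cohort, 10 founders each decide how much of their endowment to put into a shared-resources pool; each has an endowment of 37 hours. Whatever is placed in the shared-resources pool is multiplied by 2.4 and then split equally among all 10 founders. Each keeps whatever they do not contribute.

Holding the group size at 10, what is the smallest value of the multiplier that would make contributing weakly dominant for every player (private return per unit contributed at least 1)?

10

A contributed unit returns (multiplier)/10 to its contributor.
This reaches 1 exactly when the multiplier is 10.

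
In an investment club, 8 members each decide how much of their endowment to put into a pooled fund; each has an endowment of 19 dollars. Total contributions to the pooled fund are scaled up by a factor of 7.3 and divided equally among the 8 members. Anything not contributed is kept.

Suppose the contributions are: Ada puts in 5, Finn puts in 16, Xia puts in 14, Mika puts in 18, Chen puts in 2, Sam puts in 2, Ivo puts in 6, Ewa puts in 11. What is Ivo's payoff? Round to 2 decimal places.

Total contributed: 5 + 16 + 14 + 18 + 2 + 2 + 6 + 11 = 74.
Each receives 7.3 × 74 / 8 = 67.53 from the pooled fund.
Ivo keeps 19 − 6 = 13, so Ivo's payoff is 13 + 67.53 = 80.53.

80.53 dollars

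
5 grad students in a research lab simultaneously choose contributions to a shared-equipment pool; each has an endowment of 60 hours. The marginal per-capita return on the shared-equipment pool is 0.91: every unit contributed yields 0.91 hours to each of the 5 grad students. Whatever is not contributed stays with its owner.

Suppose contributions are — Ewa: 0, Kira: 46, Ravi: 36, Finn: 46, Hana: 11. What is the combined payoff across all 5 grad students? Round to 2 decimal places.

793.45 hours

Total contributed: 0 + 46 + 36 + 46 + 11 = 139; total kept: 5 × 60 − 139 = 161.
The shared-equipment pool pays out 0.91 × 5 × 139 = 632.45 in aggregate.
Group total = 161 + 632.45 = 793.45.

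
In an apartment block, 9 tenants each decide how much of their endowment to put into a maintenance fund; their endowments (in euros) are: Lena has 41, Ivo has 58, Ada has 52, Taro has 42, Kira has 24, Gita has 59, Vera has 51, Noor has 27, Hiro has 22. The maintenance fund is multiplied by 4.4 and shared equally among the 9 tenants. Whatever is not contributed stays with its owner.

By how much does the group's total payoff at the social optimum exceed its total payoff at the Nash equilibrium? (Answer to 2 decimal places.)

1278.40 euros

The private return per contributed unit is 4.4/9 = 0.4889 < 1 for every player regardless of endowment, so the Nash equilibrium is zero contribution and the group total is Σ E_j = 41 + 58 + 52 + 42 + 24 + 59 + 51 + 27 + 22 = 376.
Each contributed unit returns 4.400 to the group, so the social optimum is full contribution by everyone: group total = 4.400 × 376 = 1654.40.
Efficiency loss = (4.400 − 1) × 376 = 1278.40.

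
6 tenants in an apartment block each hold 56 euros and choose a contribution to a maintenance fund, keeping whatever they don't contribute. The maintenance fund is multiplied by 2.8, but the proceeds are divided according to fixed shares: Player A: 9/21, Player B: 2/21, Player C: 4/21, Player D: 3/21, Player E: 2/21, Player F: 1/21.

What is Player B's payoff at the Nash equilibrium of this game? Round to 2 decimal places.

70.93 euros

Each unit j contributes comes back to j as 2.8 × (j's share), so j prefers to contribute only if that share exceeds 1/2.8 = 0.3571; otherwise keeping the unit dominates.
Only Player A (9/21) clears that bar, contributing 56; the remaining 5 contribute 0. Total contributed: 56.
Player B keeps 56 and receives 2.8 × 56 × 2/21 = 14.93 from the maintenance fund, for a payoff of 70.93.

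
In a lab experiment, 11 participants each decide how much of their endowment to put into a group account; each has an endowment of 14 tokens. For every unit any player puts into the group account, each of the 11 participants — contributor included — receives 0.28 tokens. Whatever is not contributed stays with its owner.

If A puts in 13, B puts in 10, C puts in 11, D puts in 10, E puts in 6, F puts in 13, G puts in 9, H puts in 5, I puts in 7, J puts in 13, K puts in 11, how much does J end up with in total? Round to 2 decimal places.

Total contributed: 13 + 10 + 11 + 10 + 6 + 13 + 9 + 5 + 7 + 13 + 11 = 108.
Each receives 0.28 × 108 = 30.24 from the group account.
J keeps 14 − 13 = 1, so J's payoff is 1 + 30.24 = 31.24.

31.24 tokens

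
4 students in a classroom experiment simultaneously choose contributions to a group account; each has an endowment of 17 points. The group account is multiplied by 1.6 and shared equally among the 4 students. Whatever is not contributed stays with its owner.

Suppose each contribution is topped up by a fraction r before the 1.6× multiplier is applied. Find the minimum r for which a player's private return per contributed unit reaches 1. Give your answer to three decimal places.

With matching at rate r, one contributed unit becomes (1 + r) in the group account and returns 1.6 × (1 + r) / 4 to the contributor.
Setting this equal to 1: 1 + r = 4/1.6 = 2.5000.
So the minimum matching rate is r = 2.5000 − 1 = 1.500.

1.500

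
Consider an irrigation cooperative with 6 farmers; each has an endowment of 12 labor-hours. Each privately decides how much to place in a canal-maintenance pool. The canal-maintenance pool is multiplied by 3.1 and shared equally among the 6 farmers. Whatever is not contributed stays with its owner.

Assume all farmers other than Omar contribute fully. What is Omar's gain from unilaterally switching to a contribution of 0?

Switching from a contribution of 12 to 0 lets Omar keep an extra 12 labor-hours, but lowers the canal-maintenance pool by 12, which costs Omar their own share of that drop: 3.1/6 × 12 = 6.20.
Net gain = 12 − 6.20 = 5.80. The private return per contributed unit (0.5167) is below 1, so free-riding is indeed the best response regardless of what the others do.

5.80 labor-hours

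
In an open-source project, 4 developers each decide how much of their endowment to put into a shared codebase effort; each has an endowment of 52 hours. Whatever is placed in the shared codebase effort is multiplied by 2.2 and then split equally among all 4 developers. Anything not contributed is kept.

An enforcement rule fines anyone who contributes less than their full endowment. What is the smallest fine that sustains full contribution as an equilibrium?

23.40 hours

Given the others contribute fully, the best deviation is to contribute 0 (any partial contribution still incurs the fine and gives up units whose private return 0.5500 is below 1).
Deviating from 52 to 0 saves 52 hours but forfeits the deviator's share of the drop in the shared codebase effort: 2.2/4 × 52 = 28.60.
So the deviation gain is 52 − 28.60 = 23.40, and the fine must be at least 23.40 hours to wipe it out.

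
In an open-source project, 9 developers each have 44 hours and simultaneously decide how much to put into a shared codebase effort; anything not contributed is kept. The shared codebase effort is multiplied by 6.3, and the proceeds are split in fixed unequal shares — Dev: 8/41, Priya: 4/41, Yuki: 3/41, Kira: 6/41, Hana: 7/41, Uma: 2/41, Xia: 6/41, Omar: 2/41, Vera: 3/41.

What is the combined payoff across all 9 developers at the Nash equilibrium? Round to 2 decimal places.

A player with share s gets back 6.3·s per unit contributed, so full contribution is dominant for anyone with s > 1/6.3 = 0.1587 and zero contribution is dominant for anyone below.
The shares above 0.1587 belong to Dev and Hana, contributing 44 each; the remaining 7 contribute 0. Total contributed: 88.
The shared codebase effort pays out 6.3 × 88 = 554.40 in total (split across the unequal shares, but the aggregate is all that matters for the group sum).
The 7 free-riders keep 44 each, adding 308. Group total = 308 + 554.40 = 862.40.

862.40 hours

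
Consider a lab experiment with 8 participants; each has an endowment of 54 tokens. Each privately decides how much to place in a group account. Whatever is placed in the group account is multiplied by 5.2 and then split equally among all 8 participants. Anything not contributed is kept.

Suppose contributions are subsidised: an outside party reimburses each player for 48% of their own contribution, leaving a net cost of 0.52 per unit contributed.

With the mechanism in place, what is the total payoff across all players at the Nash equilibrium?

2453.76 tokens

With the mechanism, a contributed unit returns (5.2/8) / 0.52 = 1.2500 per unit of net cost to the contributor — now above 1 — so contributing fully is weakly dominant for every player.
At the Nash equilibrium everyone contributes 54. Group total payoff = 8 × (54 × 0.48 + 5.2 × 54) = 2453.76.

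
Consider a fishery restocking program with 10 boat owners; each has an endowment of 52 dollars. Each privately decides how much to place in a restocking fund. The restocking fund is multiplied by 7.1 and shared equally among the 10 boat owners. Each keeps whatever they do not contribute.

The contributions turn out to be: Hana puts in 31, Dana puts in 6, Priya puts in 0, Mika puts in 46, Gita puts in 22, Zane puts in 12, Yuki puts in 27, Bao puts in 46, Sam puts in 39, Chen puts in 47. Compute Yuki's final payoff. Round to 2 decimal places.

Total contributed: 31 + 6 + 0 + 46 + 22 + 12 + 27 + 46 + 39 + 47 = 276.
Each receives 7.1 × 276 / 10 = 195.96 from the restocking fund.
Yuki keeps 52 − 27 = 25, so Yuki's payoff is 25 + 195.96 = 220.96.

220.96 dollars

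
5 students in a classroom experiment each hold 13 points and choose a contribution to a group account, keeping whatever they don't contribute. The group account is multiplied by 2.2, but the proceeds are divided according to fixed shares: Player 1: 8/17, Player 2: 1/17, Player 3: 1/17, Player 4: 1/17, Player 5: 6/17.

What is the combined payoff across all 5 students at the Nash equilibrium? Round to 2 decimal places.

Each unit j contributes comes back to j as 2.2 × (j's share), so j prefers to contribute only if that share exceeds 1/2.2 = 0.4545; otherwise keeping the unit dominates.
The only share above 0.4545 is Player 1's 8/17, contributing 13; the remaining 4 contribute 0. Total contributed: 13.
The group account pays out 2.2 × 13 = 28.60 in total (split across the unequal shares, but the aggregate is all that matters for the group sum).
The 4 free-riders keep 13 each, adding 52. Group total = 52 + 28.60 = 80.60.

80.60 points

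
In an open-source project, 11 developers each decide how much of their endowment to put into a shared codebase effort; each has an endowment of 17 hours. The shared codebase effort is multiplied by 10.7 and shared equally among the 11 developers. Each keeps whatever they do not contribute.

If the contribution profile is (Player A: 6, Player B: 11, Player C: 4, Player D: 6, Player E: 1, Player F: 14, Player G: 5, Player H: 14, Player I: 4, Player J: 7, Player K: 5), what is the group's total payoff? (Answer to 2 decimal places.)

933.90 hours

Total contributed: 6 + 11 + 4 + 6 + 1 + 14 + 5 + 14 + 4 + 7 + 5 = 77; total kept: 11 × 17 − 77 = 110.
The shared codebase effort pays out 10.7 × 77 = 823.90 in aggregate.
Group total = 110 + 823.90 = 933.90.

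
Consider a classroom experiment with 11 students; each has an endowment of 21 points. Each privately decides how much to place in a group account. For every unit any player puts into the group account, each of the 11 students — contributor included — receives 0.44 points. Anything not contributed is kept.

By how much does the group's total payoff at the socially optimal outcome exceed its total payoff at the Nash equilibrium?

887.04 points

The private return per contributed unit is 0.44 < 1, so contributing 0 is dominant for every player. At the Nash equilibrium everyone keeps their 21, and the group total is 11 × 21 = 231.
Each contributed unit returns 4.840 to the group as a whole (0.44 to each of 11 players), which exceeds 1, so the social optimum is full contribution: group total = 4.840 × 231 = 1118.04.
Efficiency loss = 1118.04 − 231 = 887.04.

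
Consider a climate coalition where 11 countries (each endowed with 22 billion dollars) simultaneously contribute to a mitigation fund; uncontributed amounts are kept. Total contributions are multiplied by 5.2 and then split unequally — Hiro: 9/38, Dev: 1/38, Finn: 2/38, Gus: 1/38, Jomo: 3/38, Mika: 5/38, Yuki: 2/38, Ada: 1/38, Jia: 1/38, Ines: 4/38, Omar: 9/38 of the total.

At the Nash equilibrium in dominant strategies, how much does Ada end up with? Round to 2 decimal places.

28.02 billion dollars

Player j's private return per contributed unit is 5.2 × (j's share). Contributing is weakly dominant for j when that share is at least 1/5.2 = 0.1923, and contributing 0 is dominant otherwise.
The shares above 0.1923 belong to Hiro and Omar, contributing 22 each; the remaining 9 contribute 0. Total contributed: 44.
Ada keeps 22 and receives 5.2 × 44 × 1/38 = 6.02 from the mitigation fund, for a payoff of 28.02.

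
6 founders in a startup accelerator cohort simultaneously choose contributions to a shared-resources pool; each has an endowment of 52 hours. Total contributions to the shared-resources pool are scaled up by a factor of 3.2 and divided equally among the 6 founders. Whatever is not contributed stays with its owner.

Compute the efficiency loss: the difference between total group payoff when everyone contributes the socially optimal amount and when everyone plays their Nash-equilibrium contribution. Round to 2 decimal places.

686.40 hours

Each contributed unit returns 3.2/6 = 0.5333 to its contributor — below 1 — so contributing 0 is dominant for every player. At the Nash equilibrium everyone keeps their 52, and the group total is 6 × 52 = 312.
Each contributed unit returns 3.200 to the group as a whole (0.5333 to each of 6 players), which exceeds 1, so the social optimum is full contribution: group total = 3.200 × 312 = 998.40.
Efficiency loss = 998.40 − 312 = 686.40.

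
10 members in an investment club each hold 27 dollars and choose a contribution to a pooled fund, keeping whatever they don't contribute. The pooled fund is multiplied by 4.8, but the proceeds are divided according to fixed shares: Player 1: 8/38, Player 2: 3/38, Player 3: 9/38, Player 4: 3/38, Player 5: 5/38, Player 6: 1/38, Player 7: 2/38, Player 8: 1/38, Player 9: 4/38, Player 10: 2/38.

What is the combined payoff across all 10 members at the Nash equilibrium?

475.20 dollars

Each unit j contributes comes back to j as 4.8 × (j's share), so j prefers to contribute only if that share exceeds 1/4.8 = 0.2083; otherwise keeping the unit dominates.
The shares above 0.2083 belong to Player 1 and Player 3, contributing 27 each; the remaining 8 contribute 0. Total contributed: 54.
The pooled fund pays out 4.8 × 54 = 259.20 in total (split across the unequal shares, but the aggregate is all that matters for the group sum).
The 8 free-riders keep 27 each, adding 216. Group total = 216 + 259.20 = 475.20.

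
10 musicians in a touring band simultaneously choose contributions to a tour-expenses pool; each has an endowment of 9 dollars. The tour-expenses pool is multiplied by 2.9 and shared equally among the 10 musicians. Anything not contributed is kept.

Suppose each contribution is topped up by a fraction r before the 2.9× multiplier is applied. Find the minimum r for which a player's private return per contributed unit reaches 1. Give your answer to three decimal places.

With matching at rate r, one contributed unit becomes (1 + r) in the tour-expenses pool and returns 2.9 × (1 + r) / 10 to the contributor.
Setting this equal to 1: 1 + r = 10/2.9 = 3.4483.
So the minimum matching rate is r = 3.4483 − 1 = 2.448.

2.448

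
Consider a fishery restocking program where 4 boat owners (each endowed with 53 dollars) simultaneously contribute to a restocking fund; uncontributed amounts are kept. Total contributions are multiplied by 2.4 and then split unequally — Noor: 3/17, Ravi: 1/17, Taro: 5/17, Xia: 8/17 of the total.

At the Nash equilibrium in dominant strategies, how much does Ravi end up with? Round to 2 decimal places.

Player j's private return per contributed unit is 2.4 × (j's share). Contributing is weakly dominant for j when that share is at least 1/2.4 = 0.4167, and contributing 0 is dominant otherwise.
Only Xia (8/17) clears that bar, contributing 53; the remaining 3 contribute 0. Total contributed: 53.
Ravi keeps 53 and receives 2.4 × 53 × 1/17 = 7.48 from the restocking fund, for a payoff of 60.48.

60.48 dollars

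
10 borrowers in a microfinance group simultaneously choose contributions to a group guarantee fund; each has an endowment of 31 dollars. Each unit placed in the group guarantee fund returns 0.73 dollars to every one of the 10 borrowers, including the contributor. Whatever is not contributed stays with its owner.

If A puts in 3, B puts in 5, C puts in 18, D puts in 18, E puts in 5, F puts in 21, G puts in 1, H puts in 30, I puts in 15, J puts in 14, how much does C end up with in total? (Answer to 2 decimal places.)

107.90 dollars

Total contributed: 3 + 5 + 18 + 18 + 5 + 21 + 1 + 30 + 15 + 14 = 130.
Each receives 0.73 × 130 = 94.90 from the group guarantee fund.
C keeps 31 − 18 = 13, so C's payoff is 13 + 94.90 = 107.90.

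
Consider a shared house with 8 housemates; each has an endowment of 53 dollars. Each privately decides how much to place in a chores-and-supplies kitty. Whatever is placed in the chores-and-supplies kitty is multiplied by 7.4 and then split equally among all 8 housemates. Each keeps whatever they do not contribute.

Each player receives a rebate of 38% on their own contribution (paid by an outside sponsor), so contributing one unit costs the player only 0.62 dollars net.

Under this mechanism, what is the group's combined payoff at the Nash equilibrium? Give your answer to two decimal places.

3298.72 dollars

Under the mechanism each unit contributed yields (7.4/8) / 0.62 = 1.4919 back to its contributor per unit of net cost, which exceeds 1, making full contribution the dominant choice for everyone.
So the Nash equilibrium is full contribution by all 8; the group earns 8 × (53 × 0.38 + 7.4 × 53) = 3298.72.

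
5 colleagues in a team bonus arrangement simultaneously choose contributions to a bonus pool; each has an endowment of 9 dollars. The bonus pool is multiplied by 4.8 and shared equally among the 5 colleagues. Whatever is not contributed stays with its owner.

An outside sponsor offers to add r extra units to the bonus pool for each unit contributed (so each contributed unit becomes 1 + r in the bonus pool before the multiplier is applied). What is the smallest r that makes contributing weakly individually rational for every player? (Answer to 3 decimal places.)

With matching at rate r, one contributed unit becomes (1 + r) in the bonus pool and returns 4.8 × (1 + r) / 5 to the contributor.
Setting this equal to 1: 1 + r = 5/4.8 = 1.0417.
So the minimum matching rate is r = 1.0417 − 1 = 0.042.

0.042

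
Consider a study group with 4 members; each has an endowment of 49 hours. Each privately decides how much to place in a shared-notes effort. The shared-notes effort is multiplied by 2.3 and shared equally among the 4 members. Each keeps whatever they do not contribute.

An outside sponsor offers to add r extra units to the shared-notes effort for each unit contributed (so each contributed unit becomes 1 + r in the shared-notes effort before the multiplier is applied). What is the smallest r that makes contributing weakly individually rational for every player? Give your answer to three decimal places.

With matching at rate r, one contributed unit becomes (1 + r) in the shared-notes effort and returns 2.3 × (1 + r) / 4 to the contributor.
Setting this equal to 1: 1 + r = 4/2.3 = 1.7391.
So the minimum matching rate is r = 1.7391 − 1 = 0.739.

0.739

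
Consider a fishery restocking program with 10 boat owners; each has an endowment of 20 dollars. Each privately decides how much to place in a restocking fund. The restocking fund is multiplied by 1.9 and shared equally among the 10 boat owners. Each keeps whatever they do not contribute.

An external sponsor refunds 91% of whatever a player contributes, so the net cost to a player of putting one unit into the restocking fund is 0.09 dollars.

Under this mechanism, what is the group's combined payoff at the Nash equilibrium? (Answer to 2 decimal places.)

With the mechanism, a contributed unit returns (1.9/10) / 0.09 = 2.1111 per unit of net cost to the contributor — now above 1 — so contributing fully is weakly dominant for every player.
At the Nash equilibrium everyone contributes 20. Group total payoff = 10 × (20 × 0.91 + 1.9 × 20) = 562.00.

562.00 dollars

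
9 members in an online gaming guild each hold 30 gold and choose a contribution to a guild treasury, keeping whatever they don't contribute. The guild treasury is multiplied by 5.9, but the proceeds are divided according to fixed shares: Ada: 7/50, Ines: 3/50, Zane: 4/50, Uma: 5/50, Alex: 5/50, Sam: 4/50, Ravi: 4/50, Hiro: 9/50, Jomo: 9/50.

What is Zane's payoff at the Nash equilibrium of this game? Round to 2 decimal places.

58.32 gold

A player with share s gets back 5.9·s per unit contributed, so full contribution is dominant for anyone with s > 1/5.9 = 0.1695 and zero contribution is dominant for anyone below.
Hiro and Jomo clear that bar, contributing 30 each; the remaining 7 contribute 0. Total contributed: 60.
Zane keeps 30 and receives 5.9 × 60 × 4/50 = 28.32 from the guild treasury, for a payoff of 58.32.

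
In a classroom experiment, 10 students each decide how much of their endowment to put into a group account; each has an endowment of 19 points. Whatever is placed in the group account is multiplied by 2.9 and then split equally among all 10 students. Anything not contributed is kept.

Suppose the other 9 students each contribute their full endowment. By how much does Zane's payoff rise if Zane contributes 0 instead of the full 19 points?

Switching from a contribution of 19 to 0 lets Zane keep an extra 19 points, but lowers the group account by 19, which costs Zane their own share of that drop: 2.9/10 × 19 = 5.51.
Net gain = 19 − 5.51 = 13.49. The private return per contributed unit (0.2900) is below 1, so free-riding is indeed the best response regardless of what the others do.

13.49 points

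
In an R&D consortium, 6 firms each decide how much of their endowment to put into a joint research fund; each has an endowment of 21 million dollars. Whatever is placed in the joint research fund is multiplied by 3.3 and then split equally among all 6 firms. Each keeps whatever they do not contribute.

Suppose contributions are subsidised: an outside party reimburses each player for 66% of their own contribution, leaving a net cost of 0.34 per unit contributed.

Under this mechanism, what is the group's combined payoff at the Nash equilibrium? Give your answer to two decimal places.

498.96 million dollars

The effective private return per unit is now (3.3/6) / 0.34 = 1.6176 > 1, so every player's dominant strategy flips to full contribution.
At the Nash equilibrium everyone contributes 21. Group total payoff = 6 × (21 × 0.66 + 3.3 × 21) = 498.96.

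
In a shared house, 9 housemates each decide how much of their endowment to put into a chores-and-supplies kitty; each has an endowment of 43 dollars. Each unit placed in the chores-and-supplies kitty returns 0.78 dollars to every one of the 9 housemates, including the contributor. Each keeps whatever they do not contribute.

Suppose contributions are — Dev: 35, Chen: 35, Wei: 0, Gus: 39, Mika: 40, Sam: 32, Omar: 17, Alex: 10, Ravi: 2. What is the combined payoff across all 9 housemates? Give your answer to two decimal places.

1651.20 dollars

Total contributed: 35 + 35 + 0 + 39 + 40 + 32 + 17 + 10 + 2 = 210; total kept: 9 × 43 − 210 = 177.
The chores-and-supplies kitty pays out 0.78 × 9 × 210 = 1474.20 in aggregate.
Group total = 177 + 1474.20 = 1651.20.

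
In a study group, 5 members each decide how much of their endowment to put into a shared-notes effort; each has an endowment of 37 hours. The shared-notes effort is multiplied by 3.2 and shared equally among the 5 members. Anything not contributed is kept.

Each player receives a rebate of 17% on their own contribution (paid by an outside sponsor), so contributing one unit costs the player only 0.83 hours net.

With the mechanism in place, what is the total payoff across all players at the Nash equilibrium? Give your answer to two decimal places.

185.00 hours

The effective private return is (3.2/5) / 0.83 = 0.7711, which is still under 1, so the mechanism doesn't change anyone's dominant strategy: zero contribution.
At the Nash equilibrium no one contributes; group total payoff = 5 × 37 = 185.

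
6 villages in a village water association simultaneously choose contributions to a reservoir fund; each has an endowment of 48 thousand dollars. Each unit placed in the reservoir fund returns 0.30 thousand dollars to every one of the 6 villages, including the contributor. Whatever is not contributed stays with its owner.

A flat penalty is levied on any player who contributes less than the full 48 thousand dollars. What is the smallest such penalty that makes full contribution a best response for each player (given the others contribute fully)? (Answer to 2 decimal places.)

Given the others contribute fully, the best deviation is to contribute 0 (any partial contribution still incurs the fine and gives up units whose private return 0.30 is below 1).
Deviating from 48 to 0 saves 48 thousand dollars but forfeits the deviator's share of the drop in the reservoir fund: 0.30 × 48 = 14.40.
So the deviation gain is 48 − 14.40 = 33.60, and the fine must be at least 33.60 thousand dollars to wipe it out.

33.60 thousand dollars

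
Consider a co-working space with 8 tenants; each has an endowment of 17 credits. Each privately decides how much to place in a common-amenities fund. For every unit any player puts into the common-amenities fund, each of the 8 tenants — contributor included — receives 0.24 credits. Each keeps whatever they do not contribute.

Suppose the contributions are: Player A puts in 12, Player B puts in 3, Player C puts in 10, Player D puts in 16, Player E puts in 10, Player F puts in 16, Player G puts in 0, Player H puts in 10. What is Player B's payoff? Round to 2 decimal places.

32.48 credits

Total contributed: 12 + 3 + 10 + 16 + 10 + 16 + 0 + 10 = 77.
Each receives 0.24 × 77 = 18.48 from the common-amenities fund.
Player B keeps 17 − 3 = 14, so Player B's payoff is 14 + 18.48 = 32.48.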